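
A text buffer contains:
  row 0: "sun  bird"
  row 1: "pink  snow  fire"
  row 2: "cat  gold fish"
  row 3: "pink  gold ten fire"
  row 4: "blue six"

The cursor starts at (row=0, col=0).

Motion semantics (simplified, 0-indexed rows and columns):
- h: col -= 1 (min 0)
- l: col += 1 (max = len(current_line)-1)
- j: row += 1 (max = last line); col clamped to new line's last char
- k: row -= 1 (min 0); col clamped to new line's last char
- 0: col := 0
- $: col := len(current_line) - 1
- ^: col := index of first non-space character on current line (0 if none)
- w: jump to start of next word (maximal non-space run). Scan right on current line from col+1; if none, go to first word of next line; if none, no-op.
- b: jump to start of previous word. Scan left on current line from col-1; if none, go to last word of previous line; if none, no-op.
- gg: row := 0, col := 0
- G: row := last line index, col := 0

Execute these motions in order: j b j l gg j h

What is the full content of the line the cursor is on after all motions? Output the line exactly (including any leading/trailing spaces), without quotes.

After 1 (j): row=1 col=0 char='p'
After 2 (b): row=0 col=5 char='b'
After 3 (j): row=1 col=5 char='_'
After 4 (l): row=1 col=6 char='s'
After 5 (gg): row=0 col=0 char='s'
After 6 (j): row=1 col=0 char='p'
After 7 (h): row=1 col=0 char='p'

Answer: pink  snow  fire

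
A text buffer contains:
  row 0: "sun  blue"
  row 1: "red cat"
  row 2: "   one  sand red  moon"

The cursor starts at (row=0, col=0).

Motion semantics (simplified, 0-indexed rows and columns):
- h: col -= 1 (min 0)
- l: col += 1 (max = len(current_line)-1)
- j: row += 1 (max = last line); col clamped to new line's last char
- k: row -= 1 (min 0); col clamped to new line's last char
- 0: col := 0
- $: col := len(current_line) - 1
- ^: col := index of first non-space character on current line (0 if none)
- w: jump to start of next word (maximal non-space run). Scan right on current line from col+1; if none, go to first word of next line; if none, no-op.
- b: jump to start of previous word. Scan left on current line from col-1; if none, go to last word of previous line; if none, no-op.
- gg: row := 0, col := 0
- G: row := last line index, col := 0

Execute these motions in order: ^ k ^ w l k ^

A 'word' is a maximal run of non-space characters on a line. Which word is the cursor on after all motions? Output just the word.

Answer: sun

Derivation:
After 1 (^): row=0 col=0 char='s'
After 2 (k): row=0 col=0 char='s'
After 3 (^): row=0 col=0 char='s'
After 4 (w): row=0 col=5 char='b'
After 5 (l): row=0 col=6 char='l'
After 6 (k): row=0 col=6 char='l'
After 7 (^): row=0 col=0 char='s'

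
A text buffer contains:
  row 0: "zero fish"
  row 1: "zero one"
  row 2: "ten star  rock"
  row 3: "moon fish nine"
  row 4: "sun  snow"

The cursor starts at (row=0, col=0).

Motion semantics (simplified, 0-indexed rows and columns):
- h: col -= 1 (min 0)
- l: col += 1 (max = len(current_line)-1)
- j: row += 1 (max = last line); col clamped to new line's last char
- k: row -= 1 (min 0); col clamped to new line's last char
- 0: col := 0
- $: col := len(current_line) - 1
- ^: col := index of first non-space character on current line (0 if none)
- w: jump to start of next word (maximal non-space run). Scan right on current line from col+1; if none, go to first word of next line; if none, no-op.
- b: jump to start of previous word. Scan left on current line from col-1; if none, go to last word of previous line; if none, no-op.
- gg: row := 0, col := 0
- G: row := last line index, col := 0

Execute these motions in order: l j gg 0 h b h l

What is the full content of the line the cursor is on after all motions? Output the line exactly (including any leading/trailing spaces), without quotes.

Answer: zero fish

Derivation:
After 1 (l): row=0 col=1 char='e'
After 2 (j): row=1 col=1 char='e'
After 3 (gg): row=0 col=0 char='z'
After 4 (0): row=0 col=0 char='z'
After 5 (h): row=0 col=0 char='z'
After 6 (b): row=0 col=0 char='z'
After 7 (h): row=0 col=0 char='z'
After 8 (l): row=0 col=1 char='e'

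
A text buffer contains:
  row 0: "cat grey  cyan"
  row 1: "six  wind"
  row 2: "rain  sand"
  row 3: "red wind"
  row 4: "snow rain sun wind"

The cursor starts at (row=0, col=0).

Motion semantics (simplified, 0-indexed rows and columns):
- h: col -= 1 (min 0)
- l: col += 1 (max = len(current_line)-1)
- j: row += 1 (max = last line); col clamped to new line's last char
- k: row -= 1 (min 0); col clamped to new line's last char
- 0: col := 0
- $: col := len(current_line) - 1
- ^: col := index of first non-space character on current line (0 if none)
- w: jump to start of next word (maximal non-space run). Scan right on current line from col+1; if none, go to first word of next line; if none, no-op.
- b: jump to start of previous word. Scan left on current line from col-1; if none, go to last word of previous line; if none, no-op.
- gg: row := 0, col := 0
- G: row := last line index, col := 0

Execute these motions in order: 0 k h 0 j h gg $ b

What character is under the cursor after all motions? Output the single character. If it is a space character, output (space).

Answer: c

Derivation:
After 1 (0): row=0 col=0 char='c'
After 2 (k): row=0 col=0 char='c'
After 3 (h): row=0 col=0 char='c'
After 4 (0): row=0 col=0 char='c'
After 5 (j): row=1 col=0 char='s'
After 6 (h): row=1 col=0 char='s'
After 7 (gg): row=0 col=0 char='c'
After 8 ($): row=0 col=13 char='n'
After 9 (b): row=0 col=10 char='c'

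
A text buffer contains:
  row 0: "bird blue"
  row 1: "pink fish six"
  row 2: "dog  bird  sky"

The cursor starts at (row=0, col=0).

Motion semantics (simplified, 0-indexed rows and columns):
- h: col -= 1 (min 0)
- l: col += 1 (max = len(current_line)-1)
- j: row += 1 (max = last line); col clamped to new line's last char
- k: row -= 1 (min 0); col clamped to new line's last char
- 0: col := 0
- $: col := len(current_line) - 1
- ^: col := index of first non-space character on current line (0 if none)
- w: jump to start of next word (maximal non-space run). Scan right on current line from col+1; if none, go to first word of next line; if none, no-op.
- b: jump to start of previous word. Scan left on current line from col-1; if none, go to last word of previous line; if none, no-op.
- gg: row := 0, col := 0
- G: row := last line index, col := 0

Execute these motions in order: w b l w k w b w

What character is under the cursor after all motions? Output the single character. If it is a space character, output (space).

Answer: p

Derivation:
After 1 (w): row=0 col=5 char='b'
After 2 (b): row=0 col=0 char='b'
After 3 (l): row=0 col=1 char='i'
After 4 (w): row=0 col=5 char='b'
After 5 (k): row=0 col=5 char='b'
After 6 (w): row=1 col=0 char='p'
After 7 (b): row=0 col=5 char='b'
After 8 (w): row=1 col=0 char='p'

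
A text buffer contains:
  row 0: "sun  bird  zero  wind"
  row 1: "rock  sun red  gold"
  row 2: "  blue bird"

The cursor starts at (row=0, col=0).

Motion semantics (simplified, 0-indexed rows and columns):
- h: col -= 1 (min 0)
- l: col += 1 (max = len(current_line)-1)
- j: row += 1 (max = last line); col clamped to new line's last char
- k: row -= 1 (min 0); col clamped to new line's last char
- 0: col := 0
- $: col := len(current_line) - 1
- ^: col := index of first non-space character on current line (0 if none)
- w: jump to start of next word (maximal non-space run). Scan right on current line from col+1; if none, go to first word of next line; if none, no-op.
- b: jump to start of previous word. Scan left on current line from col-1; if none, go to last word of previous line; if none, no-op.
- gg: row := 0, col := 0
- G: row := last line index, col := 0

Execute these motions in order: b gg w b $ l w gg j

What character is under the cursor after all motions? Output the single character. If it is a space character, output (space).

Answer: r

Derivation:
After 1 (b): row=0 col=0 char='s'
After 2 (gg): row=0 col=0 char='s'
After 3 (w): row=0 col=5 char='b'
After 4 (b): row=0 col=0 char='s'
After 5 ($): row=0 col=20 char='d'
After 6 (l): row=0 col=20 char='d'
After 7 (w): row=1 col=0 char='r'
After 8 (gg): row=0 col=0 char='s'
After 9 (j): row=1 col=0 char='r'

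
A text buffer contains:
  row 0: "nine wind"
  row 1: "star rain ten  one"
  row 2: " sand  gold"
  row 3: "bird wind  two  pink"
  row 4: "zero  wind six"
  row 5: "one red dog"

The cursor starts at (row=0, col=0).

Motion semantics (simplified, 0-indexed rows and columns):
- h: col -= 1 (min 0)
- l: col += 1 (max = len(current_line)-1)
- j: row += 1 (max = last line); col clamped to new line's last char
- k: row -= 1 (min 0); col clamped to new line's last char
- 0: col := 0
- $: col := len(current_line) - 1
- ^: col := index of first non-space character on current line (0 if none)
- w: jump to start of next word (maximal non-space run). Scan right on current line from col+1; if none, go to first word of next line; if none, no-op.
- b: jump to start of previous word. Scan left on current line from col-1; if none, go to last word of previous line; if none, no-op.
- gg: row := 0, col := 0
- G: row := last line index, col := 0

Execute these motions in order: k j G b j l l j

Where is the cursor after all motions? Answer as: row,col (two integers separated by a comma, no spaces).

Answer: 5,10

Derivation:
After 1 (k): row=0 col=0 char='n'
After 2 (j): row=1 col=0 char='s'
After 3 (G): row=5 col=0 char='o'
After 4 (b): row=4 col=11 char='s'
After 5 (j): row=5 col=10 char='g'
After 6 (l): row=5 col=10 char='g'
After 7 (l): row=5 col=10 char='g'
After 8 (j): row=5 col=10 char='g'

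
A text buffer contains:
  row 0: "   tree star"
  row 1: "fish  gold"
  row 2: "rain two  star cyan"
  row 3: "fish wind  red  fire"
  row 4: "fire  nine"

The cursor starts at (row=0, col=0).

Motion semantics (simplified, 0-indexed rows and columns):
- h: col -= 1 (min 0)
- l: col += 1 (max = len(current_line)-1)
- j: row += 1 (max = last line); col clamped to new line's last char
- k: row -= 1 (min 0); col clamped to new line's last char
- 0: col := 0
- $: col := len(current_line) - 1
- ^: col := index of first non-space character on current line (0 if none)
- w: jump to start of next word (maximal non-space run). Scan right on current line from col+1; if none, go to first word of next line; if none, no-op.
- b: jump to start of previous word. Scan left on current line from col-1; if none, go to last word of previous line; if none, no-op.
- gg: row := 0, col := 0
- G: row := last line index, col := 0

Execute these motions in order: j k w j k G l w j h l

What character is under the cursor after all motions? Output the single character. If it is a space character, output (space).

After 1 (j): row=1 col=0 char='f'
After 2 (k): row=0 col=0 char='_'
After 3 (w): row=0 col=3 char='t'
After 4 (j): row=1 col=3 char='h'
After 5 (k): row=0 col=3 char='t'
After 6 (G): row=4 col=0 char='f'
After 7 (l): row=4 col=1 char='i'
After 8 (w): row=4 col=6 char='n'
After 9 (j): row=4 col=6 char='n'
After 10 (h): row=4 col=5 char='_'
After 11 (l): row=4 col=6 char='n'

Answer: n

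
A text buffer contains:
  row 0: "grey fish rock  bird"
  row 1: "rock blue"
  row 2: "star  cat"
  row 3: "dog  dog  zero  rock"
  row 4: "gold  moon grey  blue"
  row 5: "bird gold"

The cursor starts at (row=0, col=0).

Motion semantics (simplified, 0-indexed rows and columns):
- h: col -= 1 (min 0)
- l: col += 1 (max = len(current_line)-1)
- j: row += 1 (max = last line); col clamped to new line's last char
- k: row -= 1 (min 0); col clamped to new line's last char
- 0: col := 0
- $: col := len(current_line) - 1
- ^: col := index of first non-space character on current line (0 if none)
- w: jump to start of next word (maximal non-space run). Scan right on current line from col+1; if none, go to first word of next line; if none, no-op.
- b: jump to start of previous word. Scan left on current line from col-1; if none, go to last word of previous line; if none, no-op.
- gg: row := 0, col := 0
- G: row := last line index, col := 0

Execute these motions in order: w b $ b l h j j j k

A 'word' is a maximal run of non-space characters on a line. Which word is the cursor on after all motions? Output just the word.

After 1 (w): row=0 col=5 char='f'
After 2 (b): row=0 col=0 char='g'
After 3 ($): row=0 col=19 char='d'
After 4 (b): row=0 col=16 char='b'
After 5 (l): row=0 col=17 char='i'
After 6 (h): row=0 col=16 char='b'
After 7 (j): row=1 col=8 char='e'
After 8 (j): row=2 col=8 char='t'
After 9 (j): row=3 col=8 char='_'
After 10 (k): row=2 col=8 char='t'

Answer: cat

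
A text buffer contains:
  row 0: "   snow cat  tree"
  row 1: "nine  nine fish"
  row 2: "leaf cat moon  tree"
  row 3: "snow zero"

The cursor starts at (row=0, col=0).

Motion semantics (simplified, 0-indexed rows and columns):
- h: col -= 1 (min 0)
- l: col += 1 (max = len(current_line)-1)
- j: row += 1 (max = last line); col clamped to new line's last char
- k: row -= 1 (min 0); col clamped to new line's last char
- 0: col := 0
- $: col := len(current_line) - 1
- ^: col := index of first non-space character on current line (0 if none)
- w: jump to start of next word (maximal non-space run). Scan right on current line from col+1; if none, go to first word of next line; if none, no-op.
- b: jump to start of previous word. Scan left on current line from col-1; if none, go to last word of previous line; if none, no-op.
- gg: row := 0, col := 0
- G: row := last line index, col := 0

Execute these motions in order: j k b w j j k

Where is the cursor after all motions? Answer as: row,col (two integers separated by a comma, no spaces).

After 1 (j): row=1 col=0 char='n'
After 2 (k): row=0 col=0 char='_'
After 3 (b): row=0 col=0 char='_'
After 4 (w): row=0 col=3 char='s'
After 5 (j): row=1 col=3 char='e'
After 6 (j): row=2 col=3 char='f'
After 7 (k): row=1 col=3 char='e'

Answer: 1,3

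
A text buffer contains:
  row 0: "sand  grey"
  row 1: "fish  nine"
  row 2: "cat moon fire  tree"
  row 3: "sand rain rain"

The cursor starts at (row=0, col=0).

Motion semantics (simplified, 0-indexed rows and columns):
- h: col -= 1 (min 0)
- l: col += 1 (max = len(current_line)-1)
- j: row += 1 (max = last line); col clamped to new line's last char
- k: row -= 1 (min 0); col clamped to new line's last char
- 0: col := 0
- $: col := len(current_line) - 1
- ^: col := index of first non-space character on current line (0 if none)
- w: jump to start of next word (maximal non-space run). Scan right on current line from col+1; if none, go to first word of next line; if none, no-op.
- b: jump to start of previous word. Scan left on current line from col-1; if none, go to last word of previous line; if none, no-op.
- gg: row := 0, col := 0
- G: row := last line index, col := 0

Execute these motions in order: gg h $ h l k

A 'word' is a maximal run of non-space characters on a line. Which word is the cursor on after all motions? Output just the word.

Answer: grey

Derivation:
After 1 (gg): row=0 col=0 char='s'
After 2 (h): row=0 col=0 char='s'
After 3 ($): row=0 col=9 char='y'
After 4 (h): row=0 col=8 char='e'
After 5 (l): row=0 col=9 char='y'
After 6 (k): row=0 col=9 char='y'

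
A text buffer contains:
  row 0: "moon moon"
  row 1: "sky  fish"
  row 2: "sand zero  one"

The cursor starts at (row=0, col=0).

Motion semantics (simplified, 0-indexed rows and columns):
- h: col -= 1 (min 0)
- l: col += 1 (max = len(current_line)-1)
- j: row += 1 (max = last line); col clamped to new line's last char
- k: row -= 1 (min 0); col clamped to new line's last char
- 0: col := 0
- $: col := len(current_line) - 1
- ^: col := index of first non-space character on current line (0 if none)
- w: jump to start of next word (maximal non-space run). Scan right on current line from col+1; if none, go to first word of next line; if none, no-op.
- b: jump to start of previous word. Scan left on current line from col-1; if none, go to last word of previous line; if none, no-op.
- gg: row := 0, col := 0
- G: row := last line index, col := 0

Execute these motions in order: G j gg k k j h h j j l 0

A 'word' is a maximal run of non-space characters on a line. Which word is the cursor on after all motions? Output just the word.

After 1 (G): row=2 col=0 char='s'
After 2 (j): row=2 col=0 char='s'
After 3 (gg): row=0 col=0 char='m'
After 4 (k): row=0 col=0 char='m'
After 5 (k): row=0 col=0 char='m'
After 6 (j): row=1 col=0 char='s'
After 7 (h): row=1 col=0 char='s'
After 8 (h): row=1 col=0 char='s'
After 9 (j): row=2 col=0 char='s'
After 10 (j): row=2 col=0 char='s'
After 11 (l): row=2 col=1 char='a'
After 12 (0): row=2 col=0 char='s'

Answer: sand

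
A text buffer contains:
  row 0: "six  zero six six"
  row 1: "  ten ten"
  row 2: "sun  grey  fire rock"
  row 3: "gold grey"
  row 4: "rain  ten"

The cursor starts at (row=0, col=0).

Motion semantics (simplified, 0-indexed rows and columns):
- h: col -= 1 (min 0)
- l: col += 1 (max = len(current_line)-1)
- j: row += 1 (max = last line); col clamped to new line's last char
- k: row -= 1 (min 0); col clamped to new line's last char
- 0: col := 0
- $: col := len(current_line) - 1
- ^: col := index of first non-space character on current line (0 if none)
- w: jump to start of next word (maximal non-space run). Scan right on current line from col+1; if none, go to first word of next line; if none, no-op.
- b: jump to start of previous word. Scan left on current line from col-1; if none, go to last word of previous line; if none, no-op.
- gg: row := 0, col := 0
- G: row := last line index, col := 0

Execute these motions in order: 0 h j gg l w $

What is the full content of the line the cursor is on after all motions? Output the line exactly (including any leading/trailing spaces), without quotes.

After 1 (0): row=0 col=0 char='s'
After 2 (h): row=0 col=0 char='s'
After 3 (j): row=1 col=0 char='_'
After 4 (gg): row=0 col=0 char='s'
After 5 (l): row=0 col=1 char='i'
After 6 (w): row=0 col=5 char='z'
After 7 ($): row=0 col=16 char='x'

Answer: six  zero six six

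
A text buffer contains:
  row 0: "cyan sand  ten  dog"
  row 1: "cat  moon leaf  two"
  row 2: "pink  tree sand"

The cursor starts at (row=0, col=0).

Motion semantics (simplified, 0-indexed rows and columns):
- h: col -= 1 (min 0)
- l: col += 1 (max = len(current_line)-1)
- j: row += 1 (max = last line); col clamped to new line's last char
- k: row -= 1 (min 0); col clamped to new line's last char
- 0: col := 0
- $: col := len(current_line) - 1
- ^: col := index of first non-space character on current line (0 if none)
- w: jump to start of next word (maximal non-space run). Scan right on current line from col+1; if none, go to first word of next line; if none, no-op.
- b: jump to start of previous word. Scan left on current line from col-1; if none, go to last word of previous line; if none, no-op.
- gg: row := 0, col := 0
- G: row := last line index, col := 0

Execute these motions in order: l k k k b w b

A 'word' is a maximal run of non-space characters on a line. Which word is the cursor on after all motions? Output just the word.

Answer: cyan

Derivation:
After 1 (l): row=0 col=1 char='y'
After 2 (k): row=0 col=1 char='y'
After 3 (k): row=0 col=1 char='y'
After 4 (k): row=0 col=1 char='y'
After 5 (b): row=0 col=0 char='c'
After 6 (w): row=0 col=5 char='s'
After 7 (b): row=0 col=0 char='c'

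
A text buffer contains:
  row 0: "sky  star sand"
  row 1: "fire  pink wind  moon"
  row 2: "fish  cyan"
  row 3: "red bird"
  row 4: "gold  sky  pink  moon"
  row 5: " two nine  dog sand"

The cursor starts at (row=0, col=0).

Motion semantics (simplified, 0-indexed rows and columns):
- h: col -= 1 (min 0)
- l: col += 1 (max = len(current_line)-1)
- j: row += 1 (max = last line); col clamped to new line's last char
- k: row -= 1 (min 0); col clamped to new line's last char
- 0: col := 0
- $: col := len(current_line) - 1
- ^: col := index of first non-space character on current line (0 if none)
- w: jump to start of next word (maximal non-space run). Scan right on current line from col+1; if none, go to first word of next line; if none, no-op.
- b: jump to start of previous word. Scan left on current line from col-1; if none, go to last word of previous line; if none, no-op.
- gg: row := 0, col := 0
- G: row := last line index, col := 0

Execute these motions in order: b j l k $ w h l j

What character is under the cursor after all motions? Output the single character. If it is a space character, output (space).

Answer: i

Derivation:
After 1 (b): row=0 col=0 char='s'
After 2 (j): row=1 col=0 char='f'
After 3 (l): row=1 col=1 char='i'
After 4 (k): row=0 col=1 char='k'
After 5 ($): row=0 col=13 char='d'
After 6 (w): row=1 col=0 char='f'
After 7 (h): row=1 col=0 char='f'
After 8 (l): row=1 col=1 char='i'
After 9 (j): row=2 col=1 char='i'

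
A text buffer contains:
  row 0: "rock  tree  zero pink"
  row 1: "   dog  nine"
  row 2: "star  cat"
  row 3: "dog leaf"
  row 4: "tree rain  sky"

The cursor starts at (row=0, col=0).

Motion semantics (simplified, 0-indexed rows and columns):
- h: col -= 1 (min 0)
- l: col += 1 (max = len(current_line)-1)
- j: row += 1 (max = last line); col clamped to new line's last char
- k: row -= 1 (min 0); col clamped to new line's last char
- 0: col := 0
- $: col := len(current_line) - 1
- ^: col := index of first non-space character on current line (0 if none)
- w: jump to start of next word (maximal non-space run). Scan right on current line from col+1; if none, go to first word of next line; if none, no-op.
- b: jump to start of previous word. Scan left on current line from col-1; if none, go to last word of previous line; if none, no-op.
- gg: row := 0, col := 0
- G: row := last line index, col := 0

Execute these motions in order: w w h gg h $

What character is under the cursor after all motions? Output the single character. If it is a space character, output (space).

Answer: k

Derivation:
After 1 (w): row=0 col=6 char='t'
After 2 (w): row=0 col=12 char='z'
After 3 (h): row=0 col=11 char='_'
After 4 (gg): row=0 col=0 char='r'
After 5 (h): row=0 col=0 char='r'
After 6 ($): row=0 col=20 char='k'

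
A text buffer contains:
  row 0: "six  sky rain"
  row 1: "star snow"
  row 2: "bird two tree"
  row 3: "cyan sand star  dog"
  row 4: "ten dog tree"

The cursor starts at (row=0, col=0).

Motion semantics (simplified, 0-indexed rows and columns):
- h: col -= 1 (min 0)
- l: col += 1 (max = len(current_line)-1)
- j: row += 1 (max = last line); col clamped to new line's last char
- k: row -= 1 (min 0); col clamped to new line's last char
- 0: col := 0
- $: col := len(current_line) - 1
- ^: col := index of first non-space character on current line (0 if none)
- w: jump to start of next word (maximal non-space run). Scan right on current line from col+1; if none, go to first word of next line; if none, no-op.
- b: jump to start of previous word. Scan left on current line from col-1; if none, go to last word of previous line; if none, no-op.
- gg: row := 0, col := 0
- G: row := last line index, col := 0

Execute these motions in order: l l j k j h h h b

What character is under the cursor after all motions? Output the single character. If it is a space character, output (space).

After 1 (l): row=0 col=1 char='i'
After 2 (l): row=0 col=2 char='x'
After 3 (j): row=1 col=2 char='a'
After 4 (k): row=0 col=2 char='x'
After 5 (j): row=1 col=2 char='a'
After 6 (h): row=1 col=1 char='t'
After 7 (h): row=1 col=0 char='s'
After 8 (h): row=1 col=0 char='s'
After 9 (b): row=0 col=9 char='r'

Answer: r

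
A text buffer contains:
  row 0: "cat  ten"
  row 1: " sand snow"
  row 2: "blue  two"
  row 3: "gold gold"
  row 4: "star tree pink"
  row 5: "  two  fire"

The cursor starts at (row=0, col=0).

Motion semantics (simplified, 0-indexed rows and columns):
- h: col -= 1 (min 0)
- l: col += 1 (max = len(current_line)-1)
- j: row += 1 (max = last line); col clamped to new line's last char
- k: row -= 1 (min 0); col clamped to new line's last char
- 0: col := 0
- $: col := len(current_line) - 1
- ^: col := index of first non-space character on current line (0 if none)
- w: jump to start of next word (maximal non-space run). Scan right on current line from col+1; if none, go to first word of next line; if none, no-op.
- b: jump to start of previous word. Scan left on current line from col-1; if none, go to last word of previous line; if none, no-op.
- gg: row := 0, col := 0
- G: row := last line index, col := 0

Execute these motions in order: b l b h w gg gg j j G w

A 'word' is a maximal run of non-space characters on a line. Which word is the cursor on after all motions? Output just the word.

After 1 (b): row=0 col=0 char='c'
After 2 (l): row=0 col=1 char='a'
After 3 (b): row=0 col=0 char='c'
After 4 (h): row=0 col=0 char='c'
After 5 (w): row=0 col=5 char='t'
After 6 (gg): row=0 col=0 char='c'
After 7 (gg): row=0 col=0 char='c'
After 8 (j): row=1 col=0 char='_'
After 9 (j): row=2 col=0 char='b'
After 10 (G): row=5 col=0 char='_'
After 11 (w): row=5 col=2 char='t'

Answer: two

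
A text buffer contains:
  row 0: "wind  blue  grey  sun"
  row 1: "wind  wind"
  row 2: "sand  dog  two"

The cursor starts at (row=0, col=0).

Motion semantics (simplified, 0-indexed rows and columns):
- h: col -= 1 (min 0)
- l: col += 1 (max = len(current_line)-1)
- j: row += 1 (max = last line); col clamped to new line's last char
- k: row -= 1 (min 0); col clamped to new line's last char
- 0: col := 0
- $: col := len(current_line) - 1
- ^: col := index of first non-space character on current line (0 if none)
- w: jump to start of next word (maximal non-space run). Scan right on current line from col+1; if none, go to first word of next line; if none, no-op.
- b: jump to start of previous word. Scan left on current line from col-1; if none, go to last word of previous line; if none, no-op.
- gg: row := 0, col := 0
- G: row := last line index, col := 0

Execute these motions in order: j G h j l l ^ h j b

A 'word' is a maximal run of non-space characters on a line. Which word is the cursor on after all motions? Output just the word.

After 1 (j): row=1 col=0 char='w'
After 2 (G): row=2 col=0 char='s'
After 3 (h): row=2 col=0 char='s'
After 4 (j): row=2 col=0 char='s'
After 5 (l): row=2 col=1 char='a'
After 6 (l): row=2 col=2 char='n'
After 7 (^): row=2 col=0 char='s'
After 8 (h): row=2 col=0 char='s'
After 9 (j): row=2 col=0 char='s'
After 10 (b): row=1 col=6 char='w'

Answer: wind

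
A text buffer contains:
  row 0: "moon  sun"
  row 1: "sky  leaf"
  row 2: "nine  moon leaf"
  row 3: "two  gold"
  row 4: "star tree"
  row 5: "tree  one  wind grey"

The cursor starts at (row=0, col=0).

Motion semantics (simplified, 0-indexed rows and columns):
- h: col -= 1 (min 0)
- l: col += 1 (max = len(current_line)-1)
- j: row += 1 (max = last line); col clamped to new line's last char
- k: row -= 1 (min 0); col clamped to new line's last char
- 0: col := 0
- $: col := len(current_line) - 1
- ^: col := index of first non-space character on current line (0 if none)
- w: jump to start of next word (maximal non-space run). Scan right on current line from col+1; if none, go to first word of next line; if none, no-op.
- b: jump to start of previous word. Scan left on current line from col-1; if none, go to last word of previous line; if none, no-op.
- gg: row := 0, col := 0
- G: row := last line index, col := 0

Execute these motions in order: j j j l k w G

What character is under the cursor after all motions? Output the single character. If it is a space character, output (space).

After 1 (j): row=1 col=0 char='s'
After 2 (j): row=2 col=0 char='n'
After 3 (j): row=3 col=0 char='t'
After 4 (l): row=3 col=1 char='w'
After 5 (k): row=2 col=1 char='i'
After 6 (w): row=2 col=6 char='m'
After 7 (G): row=5 col=0 char='t'

Answer: t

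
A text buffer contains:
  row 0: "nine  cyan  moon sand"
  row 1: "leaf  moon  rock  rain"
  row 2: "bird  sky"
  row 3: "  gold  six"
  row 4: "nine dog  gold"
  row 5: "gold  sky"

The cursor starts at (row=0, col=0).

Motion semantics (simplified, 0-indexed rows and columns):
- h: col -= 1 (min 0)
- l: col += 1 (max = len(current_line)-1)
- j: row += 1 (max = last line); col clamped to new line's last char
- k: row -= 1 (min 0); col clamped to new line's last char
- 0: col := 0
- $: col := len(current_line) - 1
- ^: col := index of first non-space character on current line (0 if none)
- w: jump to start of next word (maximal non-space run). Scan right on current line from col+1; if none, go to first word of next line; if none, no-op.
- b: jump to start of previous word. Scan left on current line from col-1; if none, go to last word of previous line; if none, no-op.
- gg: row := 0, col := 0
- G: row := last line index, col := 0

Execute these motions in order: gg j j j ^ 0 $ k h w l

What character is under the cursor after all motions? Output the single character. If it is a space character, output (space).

After 1 (gg): row=0 col=0 char='n'
After 2 (j): row=1 col=0 char='l'
After 3 (j): row=2 col=0 char='b'
After 4 (j): row=3 col=0 char='_'
After 5 (^): row=3 col=2 char='g'
After 6 (0): row=3 col=0 char='_'
After 7 ($): row=3 col=10 char='x'
After 8 (k): row=2 col=8 char='y'
After 9 (h): row=2 col=7 char='k'
After 10 (w): row=3 col=2 char='g'
After 11 (l): row=3 col=3 char='o'

Answer: o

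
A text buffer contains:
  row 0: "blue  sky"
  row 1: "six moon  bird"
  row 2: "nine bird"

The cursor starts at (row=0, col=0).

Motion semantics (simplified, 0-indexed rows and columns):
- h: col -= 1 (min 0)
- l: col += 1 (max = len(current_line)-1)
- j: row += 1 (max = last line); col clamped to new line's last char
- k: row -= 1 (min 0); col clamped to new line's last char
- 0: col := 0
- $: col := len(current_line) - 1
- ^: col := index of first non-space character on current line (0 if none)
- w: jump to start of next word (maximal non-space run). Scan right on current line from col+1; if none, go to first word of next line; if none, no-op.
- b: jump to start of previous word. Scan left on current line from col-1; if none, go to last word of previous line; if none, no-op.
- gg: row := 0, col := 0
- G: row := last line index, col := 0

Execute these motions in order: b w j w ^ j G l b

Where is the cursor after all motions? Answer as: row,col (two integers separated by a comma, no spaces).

Answer: 2,0

Derivation:
After 1 (b): row=0 col=0 char='b'
After 2 (w): row=0 col=6 char='s'
After 3 (j): row=1 col=6 char='o'
After 4 (w): row=1 col=10 char='b'
After 5 (^): row=1 col=0 char='s'
After 6 (j): row=2 col=0 char='n'
After 7 (G): row=2 col=0 char='n'
After 8 (l): row=2 col=1 char='i'
After 9 (b): row=2 col=0 char='n'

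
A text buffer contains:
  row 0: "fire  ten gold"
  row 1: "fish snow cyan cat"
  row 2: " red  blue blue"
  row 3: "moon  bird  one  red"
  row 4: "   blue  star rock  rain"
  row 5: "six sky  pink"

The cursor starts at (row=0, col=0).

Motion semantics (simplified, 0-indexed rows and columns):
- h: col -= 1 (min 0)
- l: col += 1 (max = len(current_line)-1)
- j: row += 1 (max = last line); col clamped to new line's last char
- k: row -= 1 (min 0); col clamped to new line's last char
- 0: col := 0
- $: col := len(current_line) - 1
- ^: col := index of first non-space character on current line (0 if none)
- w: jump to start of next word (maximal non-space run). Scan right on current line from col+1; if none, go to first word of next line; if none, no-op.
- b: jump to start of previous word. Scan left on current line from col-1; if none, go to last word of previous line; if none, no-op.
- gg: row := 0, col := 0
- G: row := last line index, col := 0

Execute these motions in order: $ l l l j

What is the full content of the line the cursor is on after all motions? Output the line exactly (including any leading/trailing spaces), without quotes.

Answer: fish snow cyan cat

Derivation:
After 1 ($): row=0 col=13 char='d'
After 2 (l): row=0 col=13 char='d'
After 3 (l): row=0 col=13 char='d'
After 4 (l): row=0 col=13 char='d'
After 5 (j): row=1 col=13 char='n'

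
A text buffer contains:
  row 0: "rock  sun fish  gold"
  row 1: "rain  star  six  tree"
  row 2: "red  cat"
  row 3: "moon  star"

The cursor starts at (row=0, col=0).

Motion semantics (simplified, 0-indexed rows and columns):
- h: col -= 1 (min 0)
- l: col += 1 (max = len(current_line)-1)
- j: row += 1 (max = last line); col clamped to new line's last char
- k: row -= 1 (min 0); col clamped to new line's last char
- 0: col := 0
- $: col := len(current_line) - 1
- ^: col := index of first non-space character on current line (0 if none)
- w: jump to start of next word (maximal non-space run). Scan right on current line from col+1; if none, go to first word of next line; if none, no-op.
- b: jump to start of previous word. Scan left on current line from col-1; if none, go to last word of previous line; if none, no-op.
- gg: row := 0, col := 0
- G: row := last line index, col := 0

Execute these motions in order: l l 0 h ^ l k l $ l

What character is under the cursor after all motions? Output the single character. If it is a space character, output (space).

After 1 (l): row=0 col=1 char='o'
After 2 (l): row=0 col=2 char='c'
After 3 (0): row=0 col=0 char='r'
After 4 (h): row=0 col=0 char='r'
After 5 (^): row=0 col=0 char='r'
After 6 (l): row=0 col=1 char='o'
After 7 (k): row=0 col=1 char='o'
After 8 (l): row=0 col=2 char='c'
After 9 ($): row=0 col=19 char='d'
After 10 (l): row=0 col=19 char='d'

Answer: d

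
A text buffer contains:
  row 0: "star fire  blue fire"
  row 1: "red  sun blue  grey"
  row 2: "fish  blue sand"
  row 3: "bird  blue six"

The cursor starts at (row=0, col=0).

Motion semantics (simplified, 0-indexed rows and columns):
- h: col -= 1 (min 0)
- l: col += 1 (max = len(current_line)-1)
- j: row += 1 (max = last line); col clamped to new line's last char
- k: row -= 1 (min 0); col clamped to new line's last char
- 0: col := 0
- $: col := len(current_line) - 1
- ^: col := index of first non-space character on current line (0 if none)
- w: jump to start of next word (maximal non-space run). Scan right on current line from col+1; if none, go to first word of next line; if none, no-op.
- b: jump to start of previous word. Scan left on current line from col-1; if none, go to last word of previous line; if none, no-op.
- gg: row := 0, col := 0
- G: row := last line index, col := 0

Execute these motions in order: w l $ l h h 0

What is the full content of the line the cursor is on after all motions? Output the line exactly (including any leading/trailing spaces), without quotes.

After 1 (w): row=0 col=5 char='f'
After 2 (l): row=0 col=6 char='i'
After 3 ($): row=0 col=19 char='e'
After 4 (l): row=0 col=19 char='e'
After 5 (h): row=0 col=18 char='r'
After 6 (h): row=0 col=17 char='i'
After 7 (0): row=0 col=0 char='s'

Answer: star fire  blue fire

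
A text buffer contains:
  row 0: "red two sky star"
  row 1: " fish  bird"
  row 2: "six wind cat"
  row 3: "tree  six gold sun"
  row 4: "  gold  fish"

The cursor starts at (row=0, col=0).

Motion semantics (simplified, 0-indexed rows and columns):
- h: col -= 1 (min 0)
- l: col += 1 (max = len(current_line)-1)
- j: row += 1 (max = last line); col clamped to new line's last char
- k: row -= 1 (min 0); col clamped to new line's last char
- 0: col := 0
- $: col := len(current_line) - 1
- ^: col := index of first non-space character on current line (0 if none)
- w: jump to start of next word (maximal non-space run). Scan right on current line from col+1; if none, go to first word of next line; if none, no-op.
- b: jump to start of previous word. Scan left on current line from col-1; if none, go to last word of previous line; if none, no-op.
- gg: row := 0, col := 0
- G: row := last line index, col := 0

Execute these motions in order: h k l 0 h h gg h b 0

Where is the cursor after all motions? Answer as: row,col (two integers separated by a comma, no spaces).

After 1 (h): row=0 col=0 char='r'
After 2 (k): row=0 col=0 char='r'
After 3 (l): row=0 col=1 char='e'
After 4 (0): row=0 col=0 char='r'
After 5 (h): row=0 col=0 char='r'
After 6 (h): row=0 col=0 char='r'
After 7 (gg): row=0 col=0 char='r'
After 8 (h): row=0 col=0 char='r'
After 9 (b): row=0 col=0 char='r'
After 10 (0): row=0 col=0 char='r'

Answer: 0,0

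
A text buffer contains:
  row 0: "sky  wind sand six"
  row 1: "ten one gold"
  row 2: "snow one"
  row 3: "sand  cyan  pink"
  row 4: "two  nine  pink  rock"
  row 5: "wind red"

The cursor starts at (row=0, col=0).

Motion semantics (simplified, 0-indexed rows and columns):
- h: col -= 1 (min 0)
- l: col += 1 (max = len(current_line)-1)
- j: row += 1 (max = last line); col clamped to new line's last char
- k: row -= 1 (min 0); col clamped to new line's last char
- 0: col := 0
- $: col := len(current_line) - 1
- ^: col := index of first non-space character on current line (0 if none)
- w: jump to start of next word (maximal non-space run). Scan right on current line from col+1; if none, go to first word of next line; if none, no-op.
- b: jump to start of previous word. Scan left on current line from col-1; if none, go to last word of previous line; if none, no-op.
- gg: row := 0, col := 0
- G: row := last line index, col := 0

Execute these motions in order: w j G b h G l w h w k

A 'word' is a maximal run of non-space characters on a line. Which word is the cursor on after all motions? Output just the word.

After 1 (w): row=0 col=5 char='w'
After 2 (j): row=1 col=5 char='n'
After 3 (G): row=5 col=0 char='w'
After 4 (b): row=4 col=17 char='r'
After 5 (h): row=4 col=16 char='_'
After 6 (G): row=5 col=0 char='w'
After 7 (l): row=5 col=1 char='i'
After 8 (w): row=5 col=5 char='r'
After 9 (h): row=5 col=4 char='_'
After 10 (w): row=5 col=5 char='r'
After 11 (k): row=4 col=5 char='n'

Answer: nine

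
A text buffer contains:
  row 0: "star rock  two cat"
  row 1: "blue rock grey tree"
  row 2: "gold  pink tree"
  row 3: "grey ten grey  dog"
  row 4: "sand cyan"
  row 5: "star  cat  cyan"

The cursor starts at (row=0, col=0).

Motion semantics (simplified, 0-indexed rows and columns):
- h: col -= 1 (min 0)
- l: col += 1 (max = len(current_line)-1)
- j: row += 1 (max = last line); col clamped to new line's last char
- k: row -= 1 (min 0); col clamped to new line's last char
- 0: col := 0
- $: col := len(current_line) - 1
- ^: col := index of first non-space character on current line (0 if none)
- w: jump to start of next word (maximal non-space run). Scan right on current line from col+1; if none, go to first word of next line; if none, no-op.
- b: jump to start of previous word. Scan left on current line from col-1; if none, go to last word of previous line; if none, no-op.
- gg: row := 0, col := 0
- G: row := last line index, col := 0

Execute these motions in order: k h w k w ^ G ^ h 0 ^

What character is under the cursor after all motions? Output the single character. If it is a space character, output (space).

After 1 (k): row=0 col=0 char='s'
After 2 (h): row=0 col=0 char='s'
After 3 (w): row=0 col=5 char='r'
After 4 (k): row=0 col=5 char='r'
After 5 (w): row=0 col=11 char='t'
After 6 (^): row=0 col=0 char='s'
After 7 (G): row=5 col=0 char='s'
After 8 (^): row=5 col=0 char='s'
After 9 (h): row=5 col=0 char='s'
After 10 (0): row=5 col=0 char='s'
After 11 (^): row=5 col=0 char='s'

Answer: s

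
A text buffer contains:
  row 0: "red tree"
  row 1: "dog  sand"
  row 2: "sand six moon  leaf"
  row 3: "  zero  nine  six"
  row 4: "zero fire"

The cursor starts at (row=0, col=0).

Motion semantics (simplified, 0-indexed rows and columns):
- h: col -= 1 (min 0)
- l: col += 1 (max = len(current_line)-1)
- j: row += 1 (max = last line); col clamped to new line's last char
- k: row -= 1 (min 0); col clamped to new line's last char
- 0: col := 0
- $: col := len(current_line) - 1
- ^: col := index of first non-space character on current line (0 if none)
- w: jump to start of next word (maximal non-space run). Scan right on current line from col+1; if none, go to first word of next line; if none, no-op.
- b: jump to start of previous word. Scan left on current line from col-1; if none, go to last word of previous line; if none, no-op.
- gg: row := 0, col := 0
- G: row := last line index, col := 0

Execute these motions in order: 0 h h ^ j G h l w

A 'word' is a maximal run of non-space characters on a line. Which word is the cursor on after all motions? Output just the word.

Answer: fire

Derivation:
After 1 (0): row=0 col=0 char='r'
After 2 (h): row=0 col=0 char='r'
After 3 (h): row=0 col=0 char='r'
After 4 (^): row=0 col=0 char='r'
After 5 (j): row=1 col=0 char='d'
After 6 (G): row=4 col=0 char='z'
After 7 (h): row=4 col=0 char='z'
After 8 (l): row=4 col=1 char='e'
After 9 (w): row=4 col=5 char='f'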